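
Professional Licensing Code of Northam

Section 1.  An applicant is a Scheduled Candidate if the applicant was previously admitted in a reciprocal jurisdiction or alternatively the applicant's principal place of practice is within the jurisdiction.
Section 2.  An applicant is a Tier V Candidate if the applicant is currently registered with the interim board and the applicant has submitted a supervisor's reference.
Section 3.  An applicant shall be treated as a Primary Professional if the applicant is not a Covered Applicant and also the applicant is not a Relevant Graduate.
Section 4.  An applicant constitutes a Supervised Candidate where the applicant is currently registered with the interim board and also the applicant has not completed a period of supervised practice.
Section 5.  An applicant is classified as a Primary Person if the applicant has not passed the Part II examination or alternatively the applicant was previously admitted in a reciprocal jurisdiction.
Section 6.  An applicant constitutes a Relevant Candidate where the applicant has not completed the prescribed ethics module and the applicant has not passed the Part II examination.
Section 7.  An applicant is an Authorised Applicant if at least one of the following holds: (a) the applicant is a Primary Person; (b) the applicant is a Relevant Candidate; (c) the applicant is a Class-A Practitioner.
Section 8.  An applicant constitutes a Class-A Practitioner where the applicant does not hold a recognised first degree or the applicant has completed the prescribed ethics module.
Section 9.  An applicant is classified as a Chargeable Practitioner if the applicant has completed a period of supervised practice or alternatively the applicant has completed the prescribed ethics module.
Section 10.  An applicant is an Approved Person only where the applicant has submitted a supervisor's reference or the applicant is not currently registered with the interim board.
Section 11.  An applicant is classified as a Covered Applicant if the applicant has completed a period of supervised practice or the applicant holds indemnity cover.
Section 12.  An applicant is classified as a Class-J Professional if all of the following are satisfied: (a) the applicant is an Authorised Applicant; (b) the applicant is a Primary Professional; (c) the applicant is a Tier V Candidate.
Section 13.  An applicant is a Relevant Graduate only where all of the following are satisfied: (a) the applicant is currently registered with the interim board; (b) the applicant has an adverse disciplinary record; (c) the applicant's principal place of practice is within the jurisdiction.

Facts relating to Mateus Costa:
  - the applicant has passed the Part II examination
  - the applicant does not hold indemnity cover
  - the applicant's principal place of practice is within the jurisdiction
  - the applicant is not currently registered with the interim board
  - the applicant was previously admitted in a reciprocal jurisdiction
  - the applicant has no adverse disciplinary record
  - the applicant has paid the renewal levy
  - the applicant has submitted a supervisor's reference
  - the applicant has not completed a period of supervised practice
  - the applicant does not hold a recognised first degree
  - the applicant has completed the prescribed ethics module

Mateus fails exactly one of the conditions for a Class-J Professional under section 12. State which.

Tier V Candidate

Under section 5: the applicant has not passed the Part II examination? no; or the applicant was previously admitted in a reciprocal jurisdiction? yes. So the applicant is a Primary Person.
Under section 6: the applicant has not completed the prescribed ethics module? no; and the applicant has not passed the Part II examination? no. So the applicant is not a Relevant Candidate.
Under section 8: the applicant does not hold a recognised first degree? yes; or the applicant has completed the prescribed ethics module? yes. So the applicant is a Class-A Practitioner.
Under section 7: Primary Person (section 5)? yes; or Relevant Candidate (section 6)? no; or Class-A Practitioner (section 8)? yes. So the applicant is an Authorised Applicant.
Under section 11: the applicant has completed a period of supervised practice? no; or the applicant holds indemnity cover? no. So the applicant is not a Covered Applicant.
Under section 13: the applicant is currently registered with the interim board? no; and the applicant has an adverse disciplinary record? no; and the applicant's principal place of practice is within the jurisdiction? yes. So the applicant is not a Relevant Graduate.
Under section 3: not a Covered Applicant (section 11)? yes; and not a Relevant Graduate (section 13)? yes. So the applicant is a Primary Professional.
Under section 2: the applicant is currently registered with the interim board? no; and the applicant has submitted a supervisor's reference? yes. So the applicant is not a Tier V Candidate.
Under section 12: Authorised Applicant (section 7)? yes; and Primary Professional (section 3)? yes; and Tier V Candidate (section 2)? no. So the applicant is not a Class-J Professional.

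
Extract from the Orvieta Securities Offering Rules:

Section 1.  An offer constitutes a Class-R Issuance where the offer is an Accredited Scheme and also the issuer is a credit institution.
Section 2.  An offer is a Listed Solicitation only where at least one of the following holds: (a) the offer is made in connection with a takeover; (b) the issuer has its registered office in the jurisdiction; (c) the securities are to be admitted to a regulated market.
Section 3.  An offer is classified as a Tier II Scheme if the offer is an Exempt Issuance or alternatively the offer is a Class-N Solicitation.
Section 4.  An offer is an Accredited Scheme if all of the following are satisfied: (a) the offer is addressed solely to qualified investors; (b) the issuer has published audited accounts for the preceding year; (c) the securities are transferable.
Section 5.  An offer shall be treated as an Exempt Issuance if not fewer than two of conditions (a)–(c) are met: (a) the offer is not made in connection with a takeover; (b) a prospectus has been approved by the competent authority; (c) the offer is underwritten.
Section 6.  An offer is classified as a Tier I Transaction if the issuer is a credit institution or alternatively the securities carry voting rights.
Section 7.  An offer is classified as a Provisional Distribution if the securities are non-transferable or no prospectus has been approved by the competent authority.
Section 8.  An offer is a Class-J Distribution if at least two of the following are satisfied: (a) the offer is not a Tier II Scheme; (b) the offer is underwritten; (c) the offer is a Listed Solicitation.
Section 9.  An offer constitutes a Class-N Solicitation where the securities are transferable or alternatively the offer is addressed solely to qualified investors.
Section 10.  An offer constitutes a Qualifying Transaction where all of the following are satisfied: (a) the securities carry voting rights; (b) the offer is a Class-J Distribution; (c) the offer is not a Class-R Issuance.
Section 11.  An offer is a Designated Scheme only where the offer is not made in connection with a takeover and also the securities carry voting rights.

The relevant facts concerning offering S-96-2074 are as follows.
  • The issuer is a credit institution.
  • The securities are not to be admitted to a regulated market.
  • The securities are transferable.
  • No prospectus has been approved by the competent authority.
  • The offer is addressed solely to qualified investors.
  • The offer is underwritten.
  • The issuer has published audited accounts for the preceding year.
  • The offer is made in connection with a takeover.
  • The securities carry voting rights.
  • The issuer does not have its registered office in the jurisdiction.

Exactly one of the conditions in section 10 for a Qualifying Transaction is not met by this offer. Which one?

section 5 — Exempt Issuance: the offer is not made in connection with a takeover? no; a prospectus has been approved by the competent authority? no; the offer is underwritten? yes — 1 of 3 hold (need ≥2) → not satisfied.
section 9 — Class-N Solicitation: [the securities are transferable? yes] OR [the offer is addressed solely to qualified investors? yes] → satisfied.
section 3 — Tier II Scheme: [Exempt Issuance (section 5)? no] OR [Class-N Solicitation (section 9)? yes] → satisfied.
section 2 — Listed Solicitation: [the offer is made in connection with a takeover? yes] OR [the issuer has its registered office in the jurisdiction? no] OR [the securities are to be admitted to a regulated market? no] → satisfied.
section 8 — Class-J Distribution: not a Tier II Scheme (section 3)? no; the offer is underwritten? yes; Listed Solicitation (section 2)? yes — 2 of 3 hold (need ≥2) → satisfied.
section 4 — Accredited Scheme: [the offer is addressed solely to qualified investors? yes] AND [the issuer has published audited accounts for the preceding year? yes] AND [the securities are transferable? yes] → satisfied.
section 1 — Class-R Issuance: [Accredited Scheme (section 4)? yes] AND [the issuer is a credit institution? yes] → satisfied.
section 10 — Qualifying Transaction: [the securities carry voting rights? yes] AND [Class-J Distribution (section 8)? yes] AND [not a Class-R Issuance (section 1)? no] → not satisfied.

Class-R Issuance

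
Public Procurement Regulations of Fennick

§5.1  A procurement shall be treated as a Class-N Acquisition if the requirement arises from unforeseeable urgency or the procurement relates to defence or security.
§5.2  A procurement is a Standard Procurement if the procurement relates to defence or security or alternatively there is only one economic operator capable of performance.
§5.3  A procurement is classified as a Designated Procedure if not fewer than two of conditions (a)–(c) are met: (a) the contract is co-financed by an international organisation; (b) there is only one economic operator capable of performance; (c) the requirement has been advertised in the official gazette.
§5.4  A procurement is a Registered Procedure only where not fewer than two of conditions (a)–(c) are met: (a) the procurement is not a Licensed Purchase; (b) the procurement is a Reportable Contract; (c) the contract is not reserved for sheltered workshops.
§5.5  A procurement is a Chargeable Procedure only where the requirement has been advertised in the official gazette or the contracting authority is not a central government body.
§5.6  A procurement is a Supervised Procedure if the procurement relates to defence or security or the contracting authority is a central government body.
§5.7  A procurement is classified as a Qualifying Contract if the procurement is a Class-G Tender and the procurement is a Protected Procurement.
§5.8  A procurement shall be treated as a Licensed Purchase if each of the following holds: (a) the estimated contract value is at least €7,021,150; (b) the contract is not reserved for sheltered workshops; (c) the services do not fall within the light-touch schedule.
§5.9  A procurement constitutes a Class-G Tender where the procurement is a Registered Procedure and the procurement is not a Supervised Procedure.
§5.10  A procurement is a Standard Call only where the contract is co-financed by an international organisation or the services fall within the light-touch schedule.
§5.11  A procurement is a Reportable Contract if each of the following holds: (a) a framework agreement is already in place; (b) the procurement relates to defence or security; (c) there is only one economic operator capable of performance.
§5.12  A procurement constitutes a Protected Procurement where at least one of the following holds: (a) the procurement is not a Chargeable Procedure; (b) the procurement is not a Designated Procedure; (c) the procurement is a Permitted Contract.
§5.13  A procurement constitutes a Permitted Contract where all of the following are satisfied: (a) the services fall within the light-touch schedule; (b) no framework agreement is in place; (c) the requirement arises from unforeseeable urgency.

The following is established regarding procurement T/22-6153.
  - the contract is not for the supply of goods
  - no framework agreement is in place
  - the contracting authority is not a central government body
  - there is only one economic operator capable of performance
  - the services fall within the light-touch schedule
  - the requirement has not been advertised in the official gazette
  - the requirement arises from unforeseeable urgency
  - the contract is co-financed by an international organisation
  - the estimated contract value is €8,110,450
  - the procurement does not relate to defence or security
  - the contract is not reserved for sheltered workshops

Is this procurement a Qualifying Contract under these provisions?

§5.8 — Licensed Purchase: [estimated contract value: €8,110,450 ≥ €7,021,150? yes] AND [the contract is not reserved for sheltered workshops? yes] AND [the services do not fall within the light-touch schedule? no] → not satisfied.
§5.11 — Reportable Contract: [a framework agreement is already in place? no] AND [the procurement relates to defence or security? no] AND [there is only one economic operator capable of performance? yes] → not satisfied.
§5.4 — Registered Procedure: not a Licensed Purchase (§5.8)? yes; Reportable Contract (§5.11)? no; the contract is not reserved for sheltered workshops? yes — 2 of 3 hold (need ≥2) → satisfied.
§5.6 — Supervised Procedure: [the procurement relates to defence or security? no] OR [the contracting authority is a central government body? no] → not satisfied.
§5.9 — Class-G Tender: [Registered Procedure (§5.4)? yes] AND [not a Supervised Procedure (§5.6)? yes] → satisfied.
§5.5 — Chargeable Procedure: [the requirement has been advertised in the official gazette? no] OR [the contracting authority is not a central government body? yes] → satisfied.
§5.3 — Designated Procedure: the contract is co-financed by an international organisation? yes; there is only one economic operator capable of performance? yes; the requirement has been advertised in the official gazette? no — 2 of 3 hold (need ≥2) → satisfied.
§5.13 — Permitted Contract: [the services fall within the light-touch schedule? yes] AND [no framework agreement is in place? yes] AND [the requirement arises from unforeseeable urgency? yes] → satisfied.
§5.12 — Protected Procurement: [not a Chargeable Procedure (§5.5)? no] OR [not a Designated Procedure (§5.3)? no] OR [Permitted Contract (§5.13)? yes] → satisfied.
§5.7 — Qualifying Contract: [Class-G Tender (§5.9)? yes] AND [Protected Procurement (§5.12)? yes] → satisfied.

Yes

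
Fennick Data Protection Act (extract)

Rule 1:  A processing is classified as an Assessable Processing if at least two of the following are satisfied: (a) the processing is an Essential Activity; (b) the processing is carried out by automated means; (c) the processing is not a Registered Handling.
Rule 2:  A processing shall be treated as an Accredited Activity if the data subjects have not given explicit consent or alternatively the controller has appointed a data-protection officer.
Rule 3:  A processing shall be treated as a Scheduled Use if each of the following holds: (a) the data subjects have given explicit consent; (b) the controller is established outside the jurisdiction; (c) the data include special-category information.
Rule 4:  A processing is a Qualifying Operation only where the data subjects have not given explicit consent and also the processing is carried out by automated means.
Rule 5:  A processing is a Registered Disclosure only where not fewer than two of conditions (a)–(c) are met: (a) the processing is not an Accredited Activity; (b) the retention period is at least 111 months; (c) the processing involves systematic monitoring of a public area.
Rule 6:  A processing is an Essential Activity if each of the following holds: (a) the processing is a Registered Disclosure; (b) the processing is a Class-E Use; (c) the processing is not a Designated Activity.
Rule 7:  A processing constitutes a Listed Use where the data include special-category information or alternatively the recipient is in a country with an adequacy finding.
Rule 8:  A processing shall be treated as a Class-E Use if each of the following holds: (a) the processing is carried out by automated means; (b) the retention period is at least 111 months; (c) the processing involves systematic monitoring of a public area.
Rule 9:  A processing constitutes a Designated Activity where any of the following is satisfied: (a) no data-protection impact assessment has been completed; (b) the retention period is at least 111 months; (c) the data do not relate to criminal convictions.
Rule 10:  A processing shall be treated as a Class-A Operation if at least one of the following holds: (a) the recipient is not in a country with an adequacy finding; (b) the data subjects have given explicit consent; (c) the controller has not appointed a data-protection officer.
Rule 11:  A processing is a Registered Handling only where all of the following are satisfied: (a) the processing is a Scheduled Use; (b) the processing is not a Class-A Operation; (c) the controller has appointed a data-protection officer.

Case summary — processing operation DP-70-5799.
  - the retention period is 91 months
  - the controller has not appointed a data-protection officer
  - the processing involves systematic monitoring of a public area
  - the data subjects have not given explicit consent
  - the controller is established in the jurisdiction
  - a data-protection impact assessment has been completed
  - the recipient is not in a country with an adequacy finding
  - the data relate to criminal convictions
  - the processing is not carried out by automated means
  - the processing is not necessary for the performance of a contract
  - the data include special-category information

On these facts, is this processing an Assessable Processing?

No

rule 2 — Accredited Activity: [the data subjects have not given explicit consent? yes] OR [the controller has appointed a data-protection officer? no] → satisfied.
rule 5 — Registered Disclosure: not an Accredited Activity (rule 2)? no; retention period: 91 months ≥ 111 months? no; the processing involves systematic monitoring of a public area? yes — 1 of 3 hold (need ≥2) → not satisfied.
rule 8 — Class-E Use: [the processing is carried out by automated means? no] AND [retention period: 91 months ≥ 111 months? no] AND [the processing involves systematic monitoring of a public area? yes] → not satisfied.
rule 9 — Designated Activity: [no data-protection impact assessment has been completed? no] OR [retention period: 91 months ≥ 111 months? no] OR [the data do not relate to criminal convictions? no] → not satisfied.
rule 6 — Essential Activity: [Registered Disclosure (rule 5)? no] AND [Class-E Use (rule 8)? no] AND [not a Designated Activity (rule 9)? yes] → not satisfied.
rule 3 — Scheduled Use: [the data subjects have given explicit consent? no] AND [the controller is established outside the jurisdiction? no] AND [the data include special-category information? yes] → not satisfied.
rule 10 — Class-A Operation: [the recipient is not in a country with an adequacy finding? yes] OR [the data subjects have given explicit consent? no] OR [the controller has not appointed a data-protection officer? yes] → satisfied.
rule 11 — Registered Handling: [Scheduled Use (rule 3)? no] AND [not a Class-A Operation (rule 10)? no] AND [the controller has appointed a data-protection officer? no] → not satisfied.
rule 1 — Assessable Processing: Essential Activity (rule 6)? no; the processing is carried out by automated means? no; not a Registered Handling (rule 11)? yes — 1 of 3 hold (need ≥2) → not satisfied.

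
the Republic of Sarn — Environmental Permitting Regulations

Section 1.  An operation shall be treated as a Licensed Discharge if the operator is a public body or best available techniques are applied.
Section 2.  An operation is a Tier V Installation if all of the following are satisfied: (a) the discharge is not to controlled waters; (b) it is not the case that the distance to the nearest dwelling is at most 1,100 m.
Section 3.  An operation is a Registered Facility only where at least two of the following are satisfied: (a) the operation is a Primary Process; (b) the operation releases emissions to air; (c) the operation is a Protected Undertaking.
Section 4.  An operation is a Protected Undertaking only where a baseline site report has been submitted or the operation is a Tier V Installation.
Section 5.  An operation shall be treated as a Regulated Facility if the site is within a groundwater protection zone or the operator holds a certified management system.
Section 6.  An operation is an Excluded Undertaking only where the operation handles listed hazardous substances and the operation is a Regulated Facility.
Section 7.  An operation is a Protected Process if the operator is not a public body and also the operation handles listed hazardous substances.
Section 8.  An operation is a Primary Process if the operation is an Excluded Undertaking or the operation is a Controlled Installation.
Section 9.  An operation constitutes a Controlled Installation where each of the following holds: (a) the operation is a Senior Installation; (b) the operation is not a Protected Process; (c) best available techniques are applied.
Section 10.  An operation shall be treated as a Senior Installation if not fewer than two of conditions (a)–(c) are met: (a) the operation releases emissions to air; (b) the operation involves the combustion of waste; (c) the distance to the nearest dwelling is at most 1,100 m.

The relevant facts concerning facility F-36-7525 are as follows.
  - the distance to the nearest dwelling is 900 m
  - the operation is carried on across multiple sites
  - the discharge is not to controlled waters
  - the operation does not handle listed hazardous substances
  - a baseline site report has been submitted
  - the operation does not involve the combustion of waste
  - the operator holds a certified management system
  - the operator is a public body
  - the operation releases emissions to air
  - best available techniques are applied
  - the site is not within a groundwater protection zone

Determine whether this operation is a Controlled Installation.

Yes

section 10 — Senior Installation: the operation releases emissions to air? yes; the operation involves the combustion of waste? no; distance to the nearest dwelling: 900 m ≤ 1,100 m? yes — 2 of 3 hold (need ≥2) → satisfied.
section 7 — Protected Process: [the operator is not a public body? no] AND [the operation handles listed hazardous substances? no] → not satisfied.
section 9 — Controlled Installation: [Senior Installation (section 10)? yes] AND [not a Protected Process (section 7)? yes] AND [best available techniques are applied? yes] → satisfied.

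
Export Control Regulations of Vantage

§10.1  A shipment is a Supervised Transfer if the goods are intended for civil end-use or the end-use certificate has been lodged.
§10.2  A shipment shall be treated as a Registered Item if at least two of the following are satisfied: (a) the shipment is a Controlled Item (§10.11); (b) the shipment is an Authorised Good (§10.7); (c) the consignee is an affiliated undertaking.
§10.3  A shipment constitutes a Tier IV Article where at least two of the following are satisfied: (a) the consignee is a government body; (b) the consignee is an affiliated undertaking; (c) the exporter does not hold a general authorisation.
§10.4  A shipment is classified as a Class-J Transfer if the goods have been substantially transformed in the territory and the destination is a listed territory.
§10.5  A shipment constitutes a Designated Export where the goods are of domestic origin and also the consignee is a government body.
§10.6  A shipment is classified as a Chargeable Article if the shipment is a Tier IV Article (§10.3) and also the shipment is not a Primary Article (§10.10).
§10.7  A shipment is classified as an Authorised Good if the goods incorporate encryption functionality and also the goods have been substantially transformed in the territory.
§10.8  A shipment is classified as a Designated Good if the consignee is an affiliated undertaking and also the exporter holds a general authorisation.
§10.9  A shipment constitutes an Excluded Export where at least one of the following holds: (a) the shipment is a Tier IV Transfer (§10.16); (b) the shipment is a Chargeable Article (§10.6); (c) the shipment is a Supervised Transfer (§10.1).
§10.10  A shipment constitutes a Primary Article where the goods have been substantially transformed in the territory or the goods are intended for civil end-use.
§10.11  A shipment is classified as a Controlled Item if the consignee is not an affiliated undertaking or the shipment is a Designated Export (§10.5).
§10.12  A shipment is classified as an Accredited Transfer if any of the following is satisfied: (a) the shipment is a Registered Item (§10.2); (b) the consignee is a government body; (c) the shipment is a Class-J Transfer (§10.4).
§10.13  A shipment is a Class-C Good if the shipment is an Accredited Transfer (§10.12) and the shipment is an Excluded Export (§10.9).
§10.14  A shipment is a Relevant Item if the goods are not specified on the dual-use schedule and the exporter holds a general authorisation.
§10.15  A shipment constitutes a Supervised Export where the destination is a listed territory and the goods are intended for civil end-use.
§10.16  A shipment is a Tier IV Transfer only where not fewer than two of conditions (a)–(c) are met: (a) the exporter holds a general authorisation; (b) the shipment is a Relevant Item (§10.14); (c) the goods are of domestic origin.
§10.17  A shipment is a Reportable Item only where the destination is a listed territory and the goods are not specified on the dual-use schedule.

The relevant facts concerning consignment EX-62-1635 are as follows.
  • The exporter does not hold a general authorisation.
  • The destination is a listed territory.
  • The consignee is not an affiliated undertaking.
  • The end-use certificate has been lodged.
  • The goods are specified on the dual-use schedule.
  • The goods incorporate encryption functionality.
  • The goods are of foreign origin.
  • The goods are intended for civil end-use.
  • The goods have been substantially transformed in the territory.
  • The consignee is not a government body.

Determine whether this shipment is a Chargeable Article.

No

§10.3 — Tier IV Article: the consignee is a government body? no; the consignee is an affiliated undertaking? no; the exporter does not hold a general authorisation? yes — 1 of 3 hold (need ≥2) → not satisfied.
§10.10 — Primary Article: [the goods have been substantially transformed in the territory? yes] OR [the goods are intended for civil end-use? yes] → satisfied.
§10.6 — Chargeable Article: [Tier IV Article (§10.3)? no] AND [not a Primary Article (§10.10)? no] → not satisfied.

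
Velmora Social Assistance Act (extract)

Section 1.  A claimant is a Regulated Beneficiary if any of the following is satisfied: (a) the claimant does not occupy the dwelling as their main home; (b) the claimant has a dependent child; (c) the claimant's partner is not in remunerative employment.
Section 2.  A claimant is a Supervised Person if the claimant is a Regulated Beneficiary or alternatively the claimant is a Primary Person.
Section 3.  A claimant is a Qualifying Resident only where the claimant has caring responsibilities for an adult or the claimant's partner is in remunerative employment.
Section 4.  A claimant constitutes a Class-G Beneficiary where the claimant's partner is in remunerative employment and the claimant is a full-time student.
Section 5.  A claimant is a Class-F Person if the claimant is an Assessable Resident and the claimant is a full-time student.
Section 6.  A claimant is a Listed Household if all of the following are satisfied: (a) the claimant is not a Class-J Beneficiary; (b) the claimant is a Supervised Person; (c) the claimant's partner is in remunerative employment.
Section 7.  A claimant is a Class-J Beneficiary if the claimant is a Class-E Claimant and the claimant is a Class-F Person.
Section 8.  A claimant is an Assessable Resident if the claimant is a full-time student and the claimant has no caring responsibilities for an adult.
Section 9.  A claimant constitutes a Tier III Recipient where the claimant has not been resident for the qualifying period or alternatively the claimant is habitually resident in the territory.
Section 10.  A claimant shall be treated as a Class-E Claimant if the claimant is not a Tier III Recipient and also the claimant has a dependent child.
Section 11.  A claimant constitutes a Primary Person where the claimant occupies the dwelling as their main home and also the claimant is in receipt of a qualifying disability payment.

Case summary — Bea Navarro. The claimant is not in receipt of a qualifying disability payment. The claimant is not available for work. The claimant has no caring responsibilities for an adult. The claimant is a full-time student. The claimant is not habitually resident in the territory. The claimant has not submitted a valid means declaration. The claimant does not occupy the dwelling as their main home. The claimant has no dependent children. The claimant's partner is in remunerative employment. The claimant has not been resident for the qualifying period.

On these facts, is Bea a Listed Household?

Yes

Under section 9: the claimant has not been resident for the qualifying period? yes; or the claimant is habitually resident in the territory? no. So the claimant is a Tier III Recipient.
Under section 10: not a Tier III Recipient (section 9)? no; and the claimant has a dependent child? no. So the claimant is not a Class-E Claimant.
Under section 8: the claimant is a full-time student? yes; and the claimant has no caring responsibilities for an adult? yes. So the claimant is an Assessable Resident.
Under section 5: Assessable Resident (section 8)? yes; and the claimant is a full-time student? yes. So the claimant is a Class-F Person.
Under section 7: Class-E Claimant (section 10)? no; and Class-F Person (section 5)? yes. So the claimant is not a Class-J Beneficiary.
Under section 1: the claimant does not occupy the dwelling as their main home? yes; or the claimant has a dependent child? no; or the claimant's partner is not in remunerative employment? no. So the claimant is a Regulated Beneficiary.
Under section 11: the claimant occupies the dwelling as their main home? no; and the claimant is in receipt of a qualifying disability payment? no. So the claimant is not a Primary Person.
Under section 2: Regulated Beneficiary (section 1)? yes; or Primary Person (section 11)? no. So the claimant is a Supervised Person.
Under section 6: not a Class-J Beneficiary (section 7)? yes; and Supervised Person (section 2)? yes; and the claimant's partner is in remunerative employment? yes. So the claimant is a Listed Household.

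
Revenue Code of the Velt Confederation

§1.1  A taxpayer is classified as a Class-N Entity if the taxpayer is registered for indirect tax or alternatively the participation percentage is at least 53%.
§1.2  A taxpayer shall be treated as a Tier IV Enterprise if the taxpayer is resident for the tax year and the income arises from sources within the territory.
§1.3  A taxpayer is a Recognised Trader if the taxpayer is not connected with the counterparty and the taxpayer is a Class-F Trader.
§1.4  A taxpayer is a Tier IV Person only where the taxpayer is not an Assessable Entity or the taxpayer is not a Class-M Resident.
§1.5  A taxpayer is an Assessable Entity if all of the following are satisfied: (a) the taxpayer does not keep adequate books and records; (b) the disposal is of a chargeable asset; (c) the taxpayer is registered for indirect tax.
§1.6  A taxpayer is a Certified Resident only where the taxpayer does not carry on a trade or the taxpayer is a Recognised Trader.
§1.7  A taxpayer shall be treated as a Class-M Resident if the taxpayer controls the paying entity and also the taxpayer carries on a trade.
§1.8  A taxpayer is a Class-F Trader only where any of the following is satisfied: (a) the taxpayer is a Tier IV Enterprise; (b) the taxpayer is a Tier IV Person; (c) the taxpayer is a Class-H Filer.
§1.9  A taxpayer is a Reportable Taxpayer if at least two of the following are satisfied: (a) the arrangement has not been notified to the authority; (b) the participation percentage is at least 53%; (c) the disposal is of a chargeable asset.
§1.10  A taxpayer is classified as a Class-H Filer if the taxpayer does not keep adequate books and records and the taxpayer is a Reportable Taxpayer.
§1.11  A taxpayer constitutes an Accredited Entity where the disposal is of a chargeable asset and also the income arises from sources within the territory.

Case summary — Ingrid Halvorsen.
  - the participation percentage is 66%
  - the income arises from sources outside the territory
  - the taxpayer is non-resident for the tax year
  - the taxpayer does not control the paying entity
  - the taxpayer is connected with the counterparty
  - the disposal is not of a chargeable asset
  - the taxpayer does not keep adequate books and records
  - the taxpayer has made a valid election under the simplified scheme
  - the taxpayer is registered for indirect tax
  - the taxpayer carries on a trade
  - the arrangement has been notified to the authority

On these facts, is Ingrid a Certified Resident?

§1.2 — Tier IV Enterprise: [the taxpayer is resident for the tax year? no] AND [the income arises from sources within the territory? no] → not satisfied.
§1.5 — Assessable Entity: [the taxpayer does not keep adequate books and records? yes] AND [the disposal is of a chargeable asset? no] AND [the taxpayer is registered for indirect tax? yes] → not satisfied.
§1.7 — Class-M Resident: [the taxpayer controls the paying entity? no] AND [the taxpayer carries on a trade? yes] → not satisfied.
§1.4 — Tier IV Person: [not an Assessable Entity (§1.5)? yes] OR [not a Class-M Resident (§1.7)? yes] → satisfied.
§1.9 — Reportable Taxpayer: the arrangement has not been notified to the authority? no; participation percentage: 66% ≥ 53%? yes; the disposal is of a chargeable asset? no — 1 of 3 hold (need ≥2) → not satisfied.
§1.10 — Class-H Filer: [the taxpayer does not keep adequate books and records? yes] AND [Reportable Taxpayer (§1.9)? no] → not satisfied.
§1.8 — Class-F Trader: [Tier IV Enterprise (§1.2)? no] OR [Tier IV Person (§1.4)? yes] OR [Class-H Filer (§1.10)? no] → satisfied.
§1.3 — Recognised Trader: [the taxpayer is not connected with the counterparty? no] AND [Class-F Trader (§1.8)? yes] → not satisfied.
§1.6 — Certified Resident: [the taxpayer does not carry on a trade? no] OR [Recognised Trader (§1.3)? no] → not satisfied.

No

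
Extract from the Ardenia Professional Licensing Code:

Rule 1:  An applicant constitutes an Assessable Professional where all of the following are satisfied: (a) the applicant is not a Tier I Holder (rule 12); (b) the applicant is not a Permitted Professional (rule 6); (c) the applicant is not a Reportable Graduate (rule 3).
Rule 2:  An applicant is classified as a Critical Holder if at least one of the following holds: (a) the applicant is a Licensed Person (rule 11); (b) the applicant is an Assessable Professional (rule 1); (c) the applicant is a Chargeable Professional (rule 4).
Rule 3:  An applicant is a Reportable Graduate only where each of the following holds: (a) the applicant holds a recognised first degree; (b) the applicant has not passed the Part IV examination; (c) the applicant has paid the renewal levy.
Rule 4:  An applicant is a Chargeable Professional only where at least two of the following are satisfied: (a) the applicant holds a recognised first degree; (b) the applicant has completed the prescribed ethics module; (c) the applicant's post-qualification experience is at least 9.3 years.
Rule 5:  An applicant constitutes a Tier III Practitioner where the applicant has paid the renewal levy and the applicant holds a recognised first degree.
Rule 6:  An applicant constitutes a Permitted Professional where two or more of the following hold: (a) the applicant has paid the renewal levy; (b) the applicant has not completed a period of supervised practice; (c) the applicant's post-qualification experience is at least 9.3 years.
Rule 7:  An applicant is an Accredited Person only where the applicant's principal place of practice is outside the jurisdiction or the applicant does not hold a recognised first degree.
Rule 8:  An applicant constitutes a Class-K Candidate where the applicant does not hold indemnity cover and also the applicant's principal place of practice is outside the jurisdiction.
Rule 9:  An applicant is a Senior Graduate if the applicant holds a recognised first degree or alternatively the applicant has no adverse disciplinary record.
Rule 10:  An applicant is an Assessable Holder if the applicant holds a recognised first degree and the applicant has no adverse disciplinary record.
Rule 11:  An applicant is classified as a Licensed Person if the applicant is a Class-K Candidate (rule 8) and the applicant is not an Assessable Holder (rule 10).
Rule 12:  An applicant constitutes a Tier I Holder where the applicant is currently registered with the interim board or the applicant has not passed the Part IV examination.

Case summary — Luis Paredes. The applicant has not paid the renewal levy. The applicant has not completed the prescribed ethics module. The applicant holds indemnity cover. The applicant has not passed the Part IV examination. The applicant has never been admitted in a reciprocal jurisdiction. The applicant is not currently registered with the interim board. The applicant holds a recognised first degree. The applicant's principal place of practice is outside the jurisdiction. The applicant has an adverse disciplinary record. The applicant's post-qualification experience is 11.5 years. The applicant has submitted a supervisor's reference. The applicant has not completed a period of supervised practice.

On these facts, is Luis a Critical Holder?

rule 8 — Class-K Candidate: [the applicant does not hold indemnity cover? no] AND [the applicant's principal place of practice is outside the jurisdiction? yes] → not satisfied.
rule 10 — Assessable Holder: [the applicant holds a recognised first degree? yes] AND [the applicant has no adverse disciplinary record? no] → not satisfied.
rule 11 — Licensed Person: [Class-K Candidate (rule 8)? no] AND [not an Assessable Holder (rule 10)? yes] → not satisfied.
rule 12 — Tier I Holder: [the applicant is currently registered with the interim board? no] OR [the applicant has not passed the Part IV examination? yes] → satisfied.
rule 6 — Permitted Professional: the applicant has paid the renewal levy? no; the applicant has not completed a period of supervised practice? yes; applicant's post-qualification experience: 11.5 years ≥ 9.3 years? yes — 2 of 3 hold (need ≥2) → satisfied.
rule 3 — Reportable Graduate: [the applicant holds a recognised first degree? yes] AND [the applicant has not passed the Part IV examination? yes] AND [the applicant has paid the renewal levy? no] → not satisfied.
rule 1 — Assessable Professional: [not a Tier I Holder (rule 12)? no] AND [not a Permitted Professional (rule 6)? no] AND [not a Reportable Graduate (rule 3)? yes] → not satisfied.
rule 4 — Chargeable Professional: the applicant holds a recognised first degree? yes; the applicant has completed the prescribed ethics module? no; applicant's post-qualification experience: 11.5 years ≥ 9.3 years? yes — 2 of 3 hold (need ≥2) → satisfied.
rule 2 — Critical Holder: [Licensed Person (rule 11)? no] OR [Assessable Professional (rule 1)? no] OR [Chargeable Professional (rule 4)? yes] → satisfied.

Yes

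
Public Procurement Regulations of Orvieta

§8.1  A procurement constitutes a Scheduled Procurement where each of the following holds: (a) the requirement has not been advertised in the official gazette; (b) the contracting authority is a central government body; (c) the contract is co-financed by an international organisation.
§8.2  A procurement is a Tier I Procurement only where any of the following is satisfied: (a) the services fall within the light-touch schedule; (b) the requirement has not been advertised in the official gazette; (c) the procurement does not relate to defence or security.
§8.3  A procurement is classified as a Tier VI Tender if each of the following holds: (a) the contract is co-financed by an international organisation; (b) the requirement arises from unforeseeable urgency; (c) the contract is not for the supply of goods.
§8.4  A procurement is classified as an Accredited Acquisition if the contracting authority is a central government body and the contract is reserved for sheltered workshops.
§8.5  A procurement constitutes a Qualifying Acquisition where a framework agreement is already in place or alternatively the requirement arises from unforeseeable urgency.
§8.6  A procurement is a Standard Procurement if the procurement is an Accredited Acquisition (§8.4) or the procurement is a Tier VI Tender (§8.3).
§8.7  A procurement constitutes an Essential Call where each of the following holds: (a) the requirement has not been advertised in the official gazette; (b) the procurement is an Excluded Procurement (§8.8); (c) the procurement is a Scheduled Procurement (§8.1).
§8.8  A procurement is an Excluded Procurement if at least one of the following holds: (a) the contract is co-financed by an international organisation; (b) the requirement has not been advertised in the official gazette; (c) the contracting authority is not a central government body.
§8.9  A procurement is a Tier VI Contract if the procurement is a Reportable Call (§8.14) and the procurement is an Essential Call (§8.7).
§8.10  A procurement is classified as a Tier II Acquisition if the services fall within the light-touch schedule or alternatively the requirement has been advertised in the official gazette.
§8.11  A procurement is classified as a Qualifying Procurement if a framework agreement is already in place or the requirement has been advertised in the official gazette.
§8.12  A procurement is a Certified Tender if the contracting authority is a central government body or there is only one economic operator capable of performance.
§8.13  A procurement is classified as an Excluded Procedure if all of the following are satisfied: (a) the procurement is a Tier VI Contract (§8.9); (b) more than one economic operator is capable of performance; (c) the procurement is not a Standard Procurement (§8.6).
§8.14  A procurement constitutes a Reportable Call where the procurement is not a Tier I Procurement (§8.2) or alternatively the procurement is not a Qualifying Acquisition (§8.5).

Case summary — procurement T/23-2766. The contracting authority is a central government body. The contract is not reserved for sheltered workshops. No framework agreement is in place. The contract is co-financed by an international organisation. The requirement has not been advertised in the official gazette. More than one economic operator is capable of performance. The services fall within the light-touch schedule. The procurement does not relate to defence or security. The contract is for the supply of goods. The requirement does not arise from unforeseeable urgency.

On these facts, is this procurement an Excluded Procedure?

Under §8.2: the services fall within the light-touch schedule? yes; or the requirement has not been advertised in the official gazette? yes; or the procurement does not relate to defence or security? yes. So the procurement is a Tier I Procurement.
Under §8.5: a framework agreement is already in place? no; or the requirement arises from unforeseeable urgency? no. So the procurement is not a Qualifying Acquisition.
Under §8.14: not a Tier I Procurement (§8.2)? no; or not a Qualifying Acquisition (§8.5)? yes. So the procurement is a Reportable Call.
Under §8.8: the contract is co-financed by an international organisation? yes; or the requirement has not been advertised in the official gazette? yes; or the contracting authority is not a central government body? no. So the procurement is an Excluded Procurement.
Under §8.1: the requirement has not been advertised in the official gazette? yes; and the contracting authority is a central government body? yes; and the contract is co-financed by an international organisation? yes. So the procurement is a Scheduled Procurement.
Under §8.7: the requirement has not been advertised in the official gazette? yes; and Excluded Procurement (§8.8)? yes; and Scheduled Procurement (§8.1)? yes. So the procurement is an Essential Call.
Under §8.9: Reportable Call (§8.14)? yes; and Essential Call (§8.7)? yes. So the procurement is a Tier VI Contract.
Under §8.4: the contracting authority is a central government body? yes; and the contract is reserved for sheltered workshops? no. So the procurement is not an Accredited Acquisition.
Under §8.3: the contract is co-financed by an international organisation? yes; and the requirement arises from unforeseeable urgency? no; and the contract is not for the supply of goods? no. So the procurement is not a Tier VI Tender.
Under §8.6: Accredited Acquisition (§8.4)? no; or Tier VI Tender (§8.3)? no. So the procurement is not a Standard Procurement.
Under §8.13: Tier VI Contract (§8.9)? yes; and more than one economic operator is capable of performance? yes; and not a Standard Procurement (§8.6)? yes. So the procurement is an Excluded Procedure.

Yes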